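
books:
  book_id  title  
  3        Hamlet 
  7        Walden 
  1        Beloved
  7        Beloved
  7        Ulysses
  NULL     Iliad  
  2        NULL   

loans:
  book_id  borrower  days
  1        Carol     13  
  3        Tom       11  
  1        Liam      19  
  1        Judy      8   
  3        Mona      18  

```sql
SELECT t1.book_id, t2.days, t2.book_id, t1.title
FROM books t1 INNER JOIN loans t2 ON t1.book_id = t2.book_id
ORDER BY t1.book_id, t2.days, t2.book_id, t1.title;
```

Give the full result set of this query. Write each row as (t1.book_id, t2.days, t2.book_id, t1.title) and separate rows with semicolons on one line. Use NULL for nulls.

(1, 8, 1, Beloved); (1, 13, 1, Beloved); (1, 19, 1, Beloved); (3, 11, 3, Hamlet); (3, 18, 3, Hamlet)

INNER JOIN keeps only pairs where the ON condition holds.
Matching on t1.book_id = t2.book_id. A NULL in a compared column never satisfies the condition.
- t1 row (book_id=3): matches 2 t2 row(s) → 2 output row(s).
- t1 row (book_id=7): no match → dropped.
- t1 row (book_id=1): matches 3 t2 row(s) → 3 output row(s).
- t1 row (book_id=7): no match → dropped.
- t1 row (book_id=7): no match → dropped.
- t1 row (book_id=NULL): no match → dropped.
- t1 row (book_id=2): no match → dropped.
After projecting and ordering:
t1.book_id | t2.days | t2.book_id | t1.title
1 | 8 | 1 | Beloved
1 | 13 | 1 | Beloved
1 | 19 | 1 | Beloved
3 | 11 | 3 | Hamlet
3 | 18 | 3 | Hamlet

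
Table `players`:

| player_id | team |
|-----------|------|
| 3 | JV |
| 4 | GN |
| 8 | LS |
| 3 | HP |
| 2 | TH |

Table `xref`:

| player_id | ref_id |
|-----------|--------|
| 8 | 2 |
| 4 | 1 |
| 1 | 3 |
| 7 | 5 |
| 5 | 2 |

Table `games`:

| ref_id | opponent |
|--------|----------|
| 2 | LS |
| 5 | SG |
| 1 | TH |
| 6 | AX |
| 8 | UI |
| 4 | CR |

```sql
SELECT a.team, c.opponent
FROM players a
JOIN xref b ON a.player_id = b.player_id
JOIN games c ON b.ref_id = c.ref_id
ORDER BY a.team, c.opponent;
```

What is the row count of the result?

2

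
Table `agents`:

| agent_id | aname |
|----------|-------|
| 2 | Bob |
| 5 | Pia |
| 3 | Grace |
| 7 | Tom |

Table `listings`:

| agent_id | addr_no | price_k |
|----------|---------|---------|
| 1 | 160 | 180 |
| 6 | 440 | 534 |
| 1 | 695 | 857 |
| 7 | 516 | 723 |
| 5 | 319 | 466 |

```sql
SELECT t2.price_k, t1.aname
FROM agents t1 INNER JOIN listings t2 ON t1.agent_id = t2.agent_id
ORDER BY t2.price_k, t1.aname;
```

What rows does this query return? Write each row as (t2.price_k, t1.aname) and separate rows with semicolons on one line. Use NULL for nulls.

INNER JOIN keeps only pairs where the ON condition holds.
Matching on t1.agent_id = t2.agent_id.
- t1[0] agent_id=2 → no match; dropped.
- t1[1] agent_id=5 → 1 match(es) in t2 → 1 row(s).
- t1[2] agent_id=3 → no match; dropped.
- t1[3] agent_id=7 → 1 match(es) in t2 → 1 row(s).
After projecting and ordering:
t2.price_k | t1.aname
466 | Pia
723 | Tom

(466, Pia); (723, Tom)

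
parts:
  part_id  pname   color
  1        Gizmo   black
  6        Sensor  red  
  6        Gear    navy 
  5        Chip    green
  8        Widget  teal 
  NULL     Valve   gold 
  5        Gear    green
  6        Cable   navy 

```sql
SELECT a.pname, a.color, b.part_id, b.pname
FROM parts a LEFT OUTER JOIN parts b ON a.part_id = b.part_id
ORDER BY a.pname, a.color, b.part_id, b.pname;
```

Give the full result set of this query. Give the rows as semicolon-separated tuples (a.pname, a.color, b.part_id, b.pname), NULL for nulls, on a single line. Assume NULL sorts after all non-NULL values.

LEFT JOIN keeps every row from `parts a`; unmatched rows get NULL for `parts b`'s columns.
Matching on a.part_id = b.part_id. A NULL in a compared column never satisfies the condition.
Matched pairs: 15; unmatched a rows kept: 1.

(Cable, navy, 6, Cable); (Cable, navy, 6, Gear); (Cable, navy, 6, Sensor); (Chip, green, 5, Chip); (Chip, green, 5, Gear); (Gear, green, 5, Chip); (Gear, green, 5, Gear); (Gear, navy, 6, Cable); (Gear, navy, 6, Gear); (Gear, navy, 6, Sensor); (Gizmo, black, 1, Gizmo); (Sensor, red, 6, Cable); (Sensor, red, 6, Gear); (Sensor, red, 6, Sensor); (Valve, gold, NULL, NULL); (Widget, teal, 8, Widget)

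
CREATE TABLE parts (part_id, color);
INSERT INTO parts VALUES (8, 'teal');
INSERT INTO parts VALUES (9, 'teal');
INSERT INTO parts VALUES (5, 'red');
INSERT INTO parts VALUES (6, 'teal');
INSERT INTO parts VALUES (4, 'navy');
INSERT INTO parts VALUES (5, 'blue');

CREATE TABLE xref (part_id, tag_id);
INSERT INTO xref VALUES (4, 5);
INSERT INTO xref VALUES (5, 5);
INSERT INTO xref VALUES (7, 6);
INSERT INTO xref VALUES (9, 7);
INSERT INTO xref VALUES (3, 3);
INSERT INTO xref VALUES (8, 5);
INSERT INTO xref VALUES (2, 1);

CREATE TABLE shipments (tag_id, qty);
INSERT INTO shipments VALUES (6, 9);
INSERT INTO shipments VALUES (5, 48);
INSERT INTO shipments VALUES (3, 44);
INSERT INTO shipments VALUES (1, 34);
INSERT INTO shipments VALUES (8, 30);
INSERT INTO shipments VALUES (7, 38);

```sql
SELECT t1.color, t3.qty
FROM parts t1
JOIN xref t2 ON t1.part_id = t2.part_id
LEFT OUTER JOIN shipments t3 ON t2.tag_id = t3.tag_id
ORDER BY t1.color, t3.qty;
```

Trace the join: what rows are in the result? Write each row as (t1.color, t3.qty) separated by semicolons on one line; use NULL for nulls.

Step 1 — t1 INNER JOIN t2 on part_id → 5 row(s).
Then LEFT JOIN `shipments t3` on tag_id: each of those 5 rows is kept; rows whose t2.tag_id has no match in t3 get NULL for t3's columns.

(blue, 48); (navy, 48); (red, 48); (teal, 38); (teal, 48)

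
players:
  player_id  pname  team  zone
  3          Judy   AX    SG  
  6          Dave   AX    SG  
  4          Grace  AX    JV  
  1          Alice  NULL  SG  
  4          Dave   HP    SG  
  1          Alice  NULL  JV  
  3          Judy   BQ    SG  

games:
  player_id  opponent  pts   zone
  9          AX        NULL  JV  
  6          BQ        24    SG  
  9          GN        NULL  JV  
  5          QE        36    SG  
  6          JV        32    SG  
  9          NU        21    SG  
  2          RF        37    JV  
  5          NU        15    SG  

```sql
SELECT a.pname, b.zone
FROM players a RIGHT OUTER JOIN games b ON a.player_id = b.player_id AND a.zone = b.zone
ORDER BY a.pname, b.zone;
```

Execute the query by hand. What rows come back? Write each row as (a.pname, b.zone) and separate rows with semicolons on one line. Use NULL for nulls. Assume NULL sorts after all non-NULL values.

RIGHT JOIN keeps every row from `games`; unmatched rows get NULL for `players`'s columns.
Matching on a.player_id = b.player_id AND a.zone = b.zone.
Matched pairs: 2; unmatched b rows kept: 6.

(Dave, SG); (Dave, SG); (NULL, JV); (NULL, JV); (NULL, JV); (NULL, SG); (NULL, SG); (NULL, SG)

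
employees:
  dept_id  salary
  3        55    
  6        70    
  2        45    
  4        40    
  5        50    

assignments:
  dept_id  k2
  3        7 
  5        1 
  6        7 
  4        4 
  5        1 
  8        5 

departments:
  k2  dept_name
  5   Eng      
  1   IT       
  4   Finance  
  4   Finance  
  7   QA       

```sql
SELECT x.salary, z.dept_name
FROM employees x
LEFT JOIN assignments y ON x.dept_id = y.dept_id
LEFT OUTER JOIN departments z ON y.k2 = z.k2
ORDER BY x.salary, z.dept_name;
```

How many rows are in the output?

7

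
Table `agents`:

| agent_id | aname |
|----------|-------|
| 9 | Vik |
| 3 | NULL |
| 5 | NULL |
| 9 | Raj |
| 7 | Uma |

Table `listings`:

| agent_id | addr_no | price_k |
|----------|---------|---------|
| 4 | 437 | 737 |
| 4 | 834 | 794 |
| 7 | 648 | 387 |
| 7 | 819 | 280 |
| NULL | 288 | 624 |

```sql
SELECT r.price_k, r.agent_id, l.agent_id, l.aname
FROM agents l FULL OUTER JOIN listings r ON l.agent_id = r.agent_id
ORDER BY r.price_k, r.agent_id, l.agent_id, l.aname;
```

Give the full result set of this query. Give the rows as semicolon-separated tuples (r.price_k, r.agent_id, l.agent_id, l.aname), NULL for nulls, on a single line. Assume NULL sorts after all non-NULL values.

(280, 7, 7, Uma); (387, 7, 7, Uma); (624, NULL, NULL, NULL); (737, 4, NULL, NULL); (794, 4, NULL, NULL); (NULL, NULL, 3, NULL); (NULL, NULL, 5, NULL); (NULL, NULL, 9, Raj); (NULL, NULL, 9, Vik)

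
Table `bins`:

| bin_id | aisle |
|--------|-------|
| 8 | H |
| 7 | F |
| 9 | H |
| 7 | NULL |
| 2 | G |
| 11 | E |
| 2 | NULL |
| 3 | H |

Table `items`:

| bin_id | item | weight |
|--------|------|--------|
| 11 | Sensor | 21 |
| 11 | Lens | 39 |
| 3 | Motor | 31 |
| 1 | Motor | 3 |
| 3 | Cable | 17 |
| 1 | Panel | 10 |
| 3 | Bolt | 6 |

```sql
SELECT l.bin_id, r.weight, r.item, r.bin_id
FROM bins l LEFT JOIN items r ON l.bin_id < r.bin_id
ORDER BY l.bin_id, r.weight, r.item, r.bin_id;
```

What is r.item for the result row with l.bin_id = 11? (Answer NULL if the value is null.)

LEFT JOIN keeps every row from `bins`; unmatched rows get NULL for `items`'s columns.
Matching on l.bin_id < r.bin_id.
Matched pairs: 20; unmatched l rows kept: 1.

NULL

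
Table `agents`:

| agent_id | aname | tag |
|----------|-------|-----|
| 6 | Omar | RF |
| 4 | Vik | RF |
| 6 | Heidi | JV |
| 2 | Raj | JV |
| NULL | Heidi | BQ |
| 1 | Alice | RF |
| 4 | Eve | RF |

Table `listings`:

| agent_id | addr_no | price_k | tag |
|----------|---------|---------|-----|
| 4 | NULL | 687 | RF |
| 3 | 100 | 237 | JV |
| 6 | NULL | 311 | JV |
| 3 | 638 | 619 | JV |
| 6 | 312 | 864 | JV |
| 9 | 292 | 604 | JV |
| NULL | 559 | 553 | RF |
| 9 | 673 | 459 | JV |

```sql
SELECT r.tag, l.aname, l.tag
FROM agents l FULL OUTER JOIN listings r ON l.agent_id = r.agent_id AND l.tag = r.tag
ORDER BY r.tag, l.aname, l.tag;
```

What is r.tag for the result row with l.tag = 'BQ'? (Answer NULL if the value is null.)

FULL OUTER JOIN keeps every row from both sides; unmatched rows get NULL for the other side's columns.
Matching on l.agent_id = r.agent_id AND l.tag = r.tag. A NULL in a compared column never satisfies the condition.
- l[0] agent_id=6, tag=RF → no match; kept with NULLs on the r side.
- l[1] agent_id=4, tag=RF → 1 match(es) in r → 1 row(s).
- l[2] agent_id=6, tag=JV → 2 match(es) in r → 2 row(s).
- l[3] agent_id=2, tag=JV → no match; kept with NULLs on the r side.
- l[4] agent_id=NULL, tag=BQ → no match; kept with NULLs on the r side.
- l[5] agent_id=1, tag=RF → no match; kept with NULLs on the r side.
- l[6] agent_id=4, tag=RF → 1 match(es) in r → 1 row(s).
- 5 r row(s) had no l match → kept, l columns NULL.

NULL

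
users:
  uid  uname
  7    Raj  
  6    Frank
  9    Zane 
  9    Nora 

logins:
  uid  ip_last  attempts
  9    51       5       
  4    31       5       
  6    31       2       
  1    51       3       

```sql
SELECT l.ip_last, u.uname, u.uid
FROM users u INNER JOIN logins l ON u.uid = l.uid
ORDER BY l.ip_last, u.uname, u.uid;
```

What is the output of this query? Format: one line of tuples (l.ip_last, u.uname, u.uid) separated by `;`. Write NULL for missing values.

(31, Frank, 6); (51, Nora, 9); (51, Zane, 9)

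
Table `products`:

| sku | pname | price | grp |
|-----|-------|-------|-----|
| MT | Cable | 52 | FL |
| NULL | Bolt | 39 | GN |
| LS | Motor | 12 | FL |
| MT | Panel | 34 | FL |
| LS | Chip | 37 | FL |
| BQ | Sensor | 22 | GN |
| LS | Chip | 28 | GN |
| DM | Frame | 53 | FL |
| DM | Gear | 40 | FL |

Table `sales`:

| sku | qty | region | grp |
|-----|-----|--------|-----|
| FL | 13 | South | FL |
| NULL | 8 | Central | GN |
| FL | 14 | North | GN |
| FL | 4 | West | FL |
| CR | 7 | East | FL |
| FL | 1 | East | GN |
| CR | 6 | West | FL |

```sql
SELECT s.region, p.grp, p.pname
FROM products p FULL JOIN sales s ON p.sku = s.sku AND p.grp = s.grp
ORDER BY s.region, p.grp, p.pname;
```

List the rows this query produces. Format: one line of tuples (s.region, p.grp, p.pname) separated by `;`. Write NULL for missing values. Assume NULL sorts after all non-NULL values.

FULL OUTER JOIN keeps every row from both sides; unmatched rows get NULL for the other side's columns.
Matching on p.sku = s.sku AND p.grp = s.grp. A NULL in a compared column never satisfies the condition.
Matched pairs: 0; unmatched p rows kept: 9; unmatched s rows kept: 7.

(Central, NULL, NULL); (East, NULL, NULL); (East, NULL, NULL); (North, NULL, NULL); (South, NULL, NULL); (West, NULL, NULL); (West, NULL, NULL); (NULL, FL, Cable); (NULL, FL, Chip); (NULL, FL, Frame); (NULL, FL, Gear); (NULL, FL, Motor); (NULL, FL, Panel); (NULL, GN, Bolt); (NULL, GN, Chip); (NULL, GN, Sensor)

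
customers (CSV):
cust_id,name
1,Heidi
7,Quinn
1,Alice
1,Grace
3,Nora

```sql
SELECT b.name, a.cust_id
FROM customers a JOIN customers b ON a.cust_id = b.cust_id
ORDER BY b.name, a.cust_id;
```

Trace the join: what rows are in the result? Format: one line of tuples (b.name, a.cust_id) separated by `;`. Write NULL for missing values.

INNER JOIN keeps only pairs where the ON condition holds.
Matching on a.cust_id = b.cust_id.
Matched pairs: 11.

(Alice, 1); (Alice, 1); (Alice, 1); (Grace, 1); (Grace, 1); (Grace, 1); (Heidi, 1); (Heidi, 1); (Heidi, 1); (Nora, 3); (Quinn, 7)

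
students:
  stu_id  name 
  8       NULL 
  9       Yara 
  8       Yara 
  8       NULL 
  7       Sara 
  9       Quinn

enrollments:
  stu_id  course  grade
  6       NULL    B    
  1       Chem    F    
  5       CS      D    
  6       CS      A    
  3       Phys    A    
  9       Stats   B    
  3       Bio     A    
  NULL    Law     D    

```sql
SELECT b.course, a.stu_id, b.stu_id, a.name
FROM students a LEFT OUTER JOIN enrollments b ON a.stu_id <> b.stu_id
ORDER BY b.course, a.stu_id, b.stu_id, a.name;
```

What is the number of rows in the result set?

LEFT JOIN keeps every row from `students`; unmatched rows get NULL for `enrollments`'s columns.
Matching on a.stu_id <> b.stu_id. A NULL in a compared column never satisfies the condition.
Matched pairs: 40; unmatched a rows kept: 0.
Total: 40 rows.

40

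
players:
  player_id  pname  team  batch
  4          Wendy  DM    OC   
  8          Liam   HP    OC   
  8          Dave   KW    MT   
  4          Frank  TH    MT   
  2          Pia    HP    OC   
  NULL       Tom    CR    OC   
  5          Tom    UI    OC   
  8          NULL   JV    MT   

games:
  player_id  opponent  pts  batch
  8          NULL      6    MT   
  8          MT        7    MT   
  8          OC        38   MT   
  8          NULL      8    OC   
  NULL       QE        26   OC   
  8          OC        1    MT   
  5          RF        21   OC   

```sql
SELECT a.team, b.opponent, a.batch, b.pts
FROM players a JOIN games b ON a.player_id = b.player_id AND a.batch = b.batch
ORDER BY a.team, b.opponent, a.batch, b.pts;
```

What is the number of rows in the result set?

INNER JOIN keeps only pairs where the ON condition holds.
Matching on a.player_id = b.player_id AND a.batch = b.batch. A NULL in a compared column never satisfies the condition.
- a (player_id=4, batch=OC) has no partner → excluded.
- a (player_id=8, batch=OC) pairs with 1 row(s) of b.
- a (player_id=8, batch=MT) pairs with 4 row(s) of b.
- a (player_id=4, batch=MT) has no partner → excluded.
- a (player_id=2, batch=OC) has no partner → excluded.
- a (player_id=NULL, batch=OC) has no partner → excluded.
- a (player_id=5, batch=OC) pairs with 1 row(s) of b.
- a (player_id=8, batch=MT) pairs with 4 row(s) of b.
Total: 10 rows.

10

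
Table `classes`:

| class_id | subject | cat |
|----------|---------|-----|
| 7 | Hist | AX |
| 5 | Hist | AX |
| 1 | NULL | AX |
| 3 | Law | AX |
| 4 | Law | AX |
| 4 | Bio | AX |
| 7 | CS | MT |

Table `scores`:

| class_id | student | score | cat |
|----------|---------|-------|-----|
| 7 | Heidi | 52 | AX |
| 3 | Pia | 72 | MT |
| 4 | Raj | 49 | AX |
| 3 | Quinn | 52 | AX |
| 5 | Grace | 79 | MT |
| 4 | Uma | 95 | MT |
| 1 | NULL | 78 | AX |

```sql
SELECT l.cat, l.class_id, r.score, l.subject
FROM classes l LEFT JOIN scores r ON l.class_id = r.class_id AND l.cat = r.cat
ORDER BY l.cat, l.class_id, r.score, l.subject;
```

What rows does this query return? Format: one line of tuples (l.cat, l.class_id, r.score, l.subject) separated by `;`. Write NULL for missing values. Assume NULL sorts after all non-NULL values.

LEFT JOIN keeps every row from `classes`; unmatched rows get NULL for `scores`'s columns.
Matching on l.class_id = r.class_id AND l.cat = r.cat.
Matched pairs: 5; unmatched l rows kept: 2.

(AX, 1, 78, NULL); (AX, 3, 52, Law); (AX, 4, 49, Bio); (AX, 4, 49, Law); (AX, 5, NULL, Hist); (AX, 7, 52, Hist); (MT, 7, NULL, CS)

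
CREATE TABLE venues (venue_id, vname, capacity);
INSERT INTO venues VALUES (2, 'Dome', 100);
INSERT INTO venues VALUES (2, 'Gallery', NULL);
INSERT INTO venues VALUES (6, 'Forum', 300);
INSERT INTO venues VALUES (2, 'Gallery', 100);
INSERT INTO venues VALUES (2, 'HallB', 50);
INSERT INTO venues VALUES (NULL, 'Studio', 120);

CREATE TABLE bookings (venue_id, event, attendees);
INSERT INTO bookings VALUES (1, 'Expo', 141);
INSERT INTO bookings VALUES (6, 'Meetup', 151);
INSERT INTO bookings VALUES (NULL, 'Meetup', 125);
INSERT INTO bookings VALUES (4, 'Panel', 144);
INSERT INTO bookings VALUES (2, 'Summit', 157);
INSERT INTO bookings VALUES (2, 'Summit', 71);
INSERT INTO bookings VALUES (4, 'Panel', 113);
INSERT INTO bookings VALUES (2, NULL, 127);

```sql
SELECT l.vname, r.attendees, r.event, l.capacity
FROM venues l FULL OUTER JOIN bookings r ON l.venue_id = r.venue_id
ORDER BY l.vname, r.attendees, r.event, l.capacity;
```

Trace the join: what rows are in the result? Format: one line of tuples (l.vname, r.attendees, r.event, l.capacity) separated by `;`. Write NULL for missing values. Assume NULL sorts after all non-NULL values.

(Dome, 71, Summit, 100); (Dome, 127, NULL, 100); (Dome, 157, Summit, 100); (Forum, 151, Meetup, 300); (Gallery, 71, Summit, 100); (Gallery, 71, Summit, NULL); (Gallery, 127, NULL, 100); (Gallery, 127, NULL, NULL); (Gallery, 157, Summit, 100); (Gallery, 157, Summit, NULL); (HallB, 71, Summit, 50); (HallB, 127, NULL, 50); (HallB, 157, Summit, 50); (Studio, NULL, NULL, 120); (NULL, 113, Panel, NULL); (NULL, 125, Meetup, NULL); (NULL, 141, Expo, NULL); (NULL, 144, Panel, NULL)

FULL OUTER JOIN keeps every row from both sides; unmatched rows get NULL for the other side's columns.
Matching on l.venue_id = r.venue_id. A NULL in a compared column never satisfies the condition.
- l row (venue_id=2): matches 3 r row(s) → 3 output row(s).
- l row (venue_id=2): matches 3 r row(s) → 3 output row(s).
- l row (venue_id=6): matches 1 r row(s) → 1 output row(s).
- l row (venue_id=2): matches 3 r row(s) → 3 output row(s).
- l row (venue_id=2): matches 3 r row(s) → 3 output row(s).
- l row (venue_id=NULL): no match → kept, r columns NULL.
- plus 4 unmatched r row(s), each kept with NULL l columns.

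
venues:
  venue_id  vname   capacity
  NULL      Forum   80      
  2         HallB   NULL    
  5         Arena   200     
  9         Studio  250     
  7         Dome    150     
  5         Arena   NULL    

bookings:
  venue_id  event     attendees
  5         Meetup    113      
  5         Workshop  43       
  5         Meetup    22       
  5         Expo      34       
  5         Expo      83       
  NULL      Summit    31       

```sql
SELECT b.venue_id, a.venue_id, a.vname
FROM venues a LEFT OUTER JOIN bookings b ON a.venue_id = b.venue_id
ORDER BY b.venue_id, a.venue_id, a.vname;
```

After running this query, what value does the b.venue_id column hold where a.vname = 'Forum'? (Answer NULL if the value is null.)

LEFT JOIN keeps every row from `venues`; unmatched rows get NULL for `bookings`'s columns.
Matching on a.venue_id = b.venue_id. A NULL in a compared column never satisfies the condition.
Matched pairs: 10; unmatched a rows kept: 4.

NULL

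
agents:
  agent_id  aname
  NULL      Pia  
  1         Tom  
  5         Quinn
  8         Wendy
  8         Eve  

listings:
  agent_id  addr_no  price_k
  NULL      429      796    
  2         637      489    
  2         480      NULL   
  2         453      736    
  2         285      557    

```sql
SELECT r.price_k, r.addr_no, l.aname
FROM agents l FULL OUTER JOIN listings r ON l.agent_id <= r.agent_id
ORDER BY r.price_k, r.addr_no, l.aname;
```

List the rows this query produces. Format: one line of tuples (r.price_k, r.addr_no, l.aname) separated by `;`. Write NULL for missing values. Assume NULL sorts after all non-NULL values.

(489, 637, Tom); (557, 285, Tom); (736, 453, Tom); (796, 429, NULL); (NULL, 480, Tom); (NULL, NULL, Eve); (NULL, NULL, Pia); (NULL, NULL, Quinn); (NULL, NULL, Wendy)

FULL OUTER JOIN keeps every row from both sides; unmatched rows get NULL for the other side's columns.
Matching on l.agent_id <= r.agent_id. A NULL in a compared column never satisfies the condition.
- l (agent_id=NULL) has no partner → padded with NULL.
- l (agent_id=1) pairs with 4 row(s) of r.
- l (agent_id=5) has no partner → padded with NULL.
- l (agent_id=8) has no partner → padded with NULL.
- l (agent_id=8) has no partner → padded with NULL.
- 1 r row(s) had no l match → kept, l columns NULL.
After projecting and ordering:
r.price_k | r.addr_no | l.aname
489 | 637 | Tom
557 | 285 | Tom
736 | 453 | Tom
796 | 429 | NULL
NULL | 480 | Tom
NULL | NULL | Eve
NULL | NULL | Pia
NULL | NULL | Quinn
NULL | NULL | Wendy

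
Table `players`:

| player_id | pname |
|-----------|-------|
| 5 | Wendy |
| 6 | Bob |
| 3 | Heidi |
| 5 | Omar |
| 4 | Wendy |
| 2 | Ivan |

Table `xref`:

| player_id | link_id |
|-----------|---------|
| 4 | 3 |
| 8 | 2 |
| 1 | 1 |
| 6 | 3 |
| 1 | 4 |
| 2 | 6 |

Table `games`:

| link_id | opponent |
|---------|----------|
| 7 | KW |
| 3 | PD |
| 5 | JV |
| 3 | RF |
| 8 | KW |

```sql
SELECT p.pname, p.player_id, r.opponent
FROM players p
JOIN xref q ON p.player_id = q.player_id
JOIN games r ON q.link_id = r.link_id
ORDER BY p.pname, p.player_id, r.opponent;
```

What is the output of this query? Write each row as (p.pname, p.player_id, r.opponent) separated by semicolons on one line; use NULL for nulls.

Joins associate left-to-right: players INNER JOIN xref on player_id gives 3 intermediate row(s).
Then INNER JOIN `games r` on link_id: keep only rows whose q.link_id appears in r.

(Bob, 6, PD); (Bob, 6, RF); (Wendy, 4, PD); (Wendy, 4, RF)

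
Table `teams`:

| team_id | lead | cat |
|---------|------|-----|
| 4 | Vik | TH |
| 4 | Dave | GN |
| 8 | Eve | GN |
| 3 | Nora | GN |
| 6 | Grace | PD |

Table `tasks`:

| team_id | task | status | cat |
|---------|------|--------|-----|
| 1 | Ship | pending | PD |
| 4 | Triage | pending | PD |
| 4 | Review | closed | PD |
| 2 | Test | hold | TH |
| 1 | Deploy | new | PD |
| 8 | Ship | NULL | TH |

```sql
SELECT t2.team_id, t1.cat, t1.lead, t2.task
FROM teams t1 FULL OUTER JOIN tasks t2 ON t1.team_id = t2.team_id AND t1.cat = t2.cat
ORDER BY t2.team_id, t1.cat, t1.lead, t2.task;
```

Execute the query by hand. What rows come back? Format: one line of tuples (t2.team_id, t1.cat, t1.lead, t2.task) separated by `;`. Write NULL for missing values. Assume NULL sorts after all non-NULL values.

FULL OUTER JOIN keeps every row from both sides; unmatched rows get NULL for the other side's columns.
Matching on t1.team_id = t2.team_id AND t1.cat = t2.cat.
- t1 (team_id=4, cat=TH) has no partner → padded with NULL.
- t1 (team_id=4, cat=GN) has no partner → padded with NULL.
- t1 (team_id=8, cat=GN) has no partner → padded with NULL.
- t1 (team_id=3, cat=GN) has no partner → padded with NULL.
- t1 (team_id=6, cat=PD) has no partner → padded with NULL.
- 6 t2 row(s) had no t1 match → kept, t1 columns NULL.

(1, NULL, NULL, Deploy); (1, NULL, NULL, Ship); (2, NULL, NULL, Test); (4, NULL, NULL, Review); (4, NULL, NULL, Triage); (8, NULL, NULL, Ship); (NULL, GN, Dave, NULL); (NULL, GN, Eve, NULL); (NULL, GN, Nora, NULL); (NULL, PD, Grace, NULL); (NULL, TH, Vik, NULL)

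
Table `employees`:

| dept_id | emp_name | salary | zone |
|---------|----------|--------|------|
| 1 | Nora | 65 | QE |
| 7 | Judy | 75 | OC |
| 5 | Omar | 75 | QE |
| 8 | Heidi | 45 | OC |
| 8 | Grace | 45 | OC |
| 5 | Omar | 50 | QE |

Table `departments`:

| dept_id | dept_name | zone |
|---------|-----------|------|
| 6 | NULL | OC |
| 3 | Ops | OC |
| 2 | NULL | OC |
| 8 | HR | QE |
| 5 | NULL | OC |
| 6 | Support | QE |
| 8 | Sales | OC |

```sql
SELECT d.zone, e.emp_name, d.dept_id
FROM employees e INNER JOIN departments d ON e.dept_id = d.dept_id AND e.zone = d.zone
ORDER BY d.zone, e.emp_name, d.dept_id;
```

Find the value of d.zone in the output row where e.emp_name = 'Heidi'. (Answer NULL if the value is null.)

INNER JOIN keeps only pairs where the ON condition holds.
Matching on e.dept_id = d.dept_id AND e.zone = d.zone.
- e row (dept_id=1, zone=QE): no match → dropped.
- e row (dept_id=7, zone=OC): no match → dropped.
- e row (dept_id=5, zone=QE): no match → dropped.
- e row (dept_id=8, zone=OC): matches 1 d row(s) → 1 output row(s).
- e row (dept_id=8, zone=OC): matches 1 d row(s) → 1 output row(s).
- e row (dept_id=5, zone=QE): no match → dropped.

OC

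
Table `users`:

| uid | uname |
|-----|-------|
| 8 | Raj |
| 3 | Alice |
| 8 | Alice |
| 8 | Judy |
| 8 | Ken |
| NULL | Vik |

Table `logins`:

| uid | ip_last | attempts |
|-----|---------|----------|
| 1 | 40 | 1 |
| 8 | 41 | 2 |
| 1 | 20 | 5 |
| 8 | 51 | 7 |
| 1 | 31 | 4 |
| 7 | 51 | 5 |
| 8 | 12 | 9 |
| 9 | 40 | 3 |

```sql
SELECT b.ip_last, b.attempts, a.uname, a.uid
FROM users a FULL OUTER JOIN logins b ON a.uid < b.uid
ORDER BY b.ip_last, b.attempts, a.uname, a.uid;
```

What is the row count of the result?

13

FULL OUTER JOIN keeps every row from both sides; unmatched rows get NULL for the other side's columns.
Matching on a.uid < b.uid. A NULL in a compared column never satisfies the condition.
- a row (uid=8): matches 1 b row(s) → 1 output row(s).
- a row (uid=3): matches 5 b row(s) → 5 output row(s).
- a row (uid=8): matches 1 b row(s) → 1 output row(s).
- a row (uid=8): matches 1 b row(s) → 1 output row(s).
- a row (uid=8): matches 1 b row(s) → 1 output row(s).
- a row (uid=NULL): no match → kept, b columns NULL.
- plus 3 unmatched b row(s), each kept with NULL a columns.
Total: 9 matched + 4 padded = 13 rows.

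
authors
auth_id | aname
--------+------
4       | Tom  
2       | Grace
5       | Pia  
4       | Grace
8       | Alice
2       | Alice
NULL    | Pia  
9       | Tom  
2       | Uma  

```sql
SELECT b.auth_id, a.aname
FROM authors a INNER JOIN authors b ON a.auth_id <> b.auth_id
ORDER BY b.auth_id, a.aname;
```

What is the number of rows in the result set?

INNER JOIN keeps only pairs where the ON condition holds.
Matching on a.auth_id <> b.auth_id. A NULL in a compared column never satisfies the condition.
Matched pairs: 48.
Total: 48 rows.

48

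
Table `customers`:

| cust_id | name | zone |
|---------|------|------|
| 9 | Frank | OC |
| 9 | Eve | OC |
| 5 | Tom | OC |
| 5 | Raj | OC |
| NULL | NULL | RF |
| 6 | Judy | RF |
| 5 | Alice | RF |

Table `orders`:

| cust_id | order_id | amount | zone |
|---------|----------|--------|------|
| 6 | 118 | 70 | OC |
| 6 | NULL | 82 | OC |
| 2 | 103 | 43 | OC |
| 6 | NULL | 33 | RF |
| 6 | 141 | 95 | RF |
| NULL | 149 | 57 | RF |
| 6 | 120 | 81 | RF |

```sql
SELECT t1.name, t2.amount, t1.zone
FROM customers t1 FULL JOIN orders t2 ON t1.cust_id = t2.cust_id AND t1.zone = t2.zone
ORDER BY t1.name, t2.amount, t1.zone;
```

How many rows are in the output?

FULL OUTER JOIN keeps every row from both sides; unmatched rows get NULL for the other side's columns.
Matching on t1.cust_id = t2.cust_id AND t1.zone = t2.zone. A NULL in a compared column never satisfies the condition.
Matched pairs: 3; unmatched t1 rows kept: 6; unmatched t2 rows kept: 4.
Total: 3 matched + 10 padded = 13 rows.

13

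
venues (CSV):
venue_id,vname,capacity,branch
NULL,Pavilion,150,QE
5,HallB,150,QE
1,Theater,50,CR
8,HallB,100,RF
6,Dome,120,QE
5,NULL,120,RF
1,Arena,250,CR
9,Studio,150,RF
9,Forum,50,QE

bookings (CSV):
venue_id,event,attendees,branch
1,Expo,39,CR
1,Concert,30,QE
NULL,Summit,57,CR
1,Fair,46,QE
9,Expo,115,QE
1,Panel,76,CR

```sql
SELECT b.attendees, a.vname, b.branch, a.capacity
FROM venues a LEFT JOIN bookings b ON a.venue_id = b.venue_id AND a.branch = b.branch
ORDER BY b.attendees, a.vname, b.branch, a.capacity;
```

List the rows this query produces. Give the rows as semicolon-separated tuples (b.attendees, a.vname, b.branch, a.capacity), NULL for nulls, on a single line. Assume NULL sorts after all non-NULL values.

(39, Arena, CR, 250); (39, Theater, CR, 50); (76, Arena, CR, 250); (76, Theater, CR, 50); (115, Forum, QE, 50); (NULL, Dome, NULL, 120); (NULL, HallB, NULL, 100); (NULL, HallB, NULL, 150); (NULL, Pavilion, NULL, 150); (NULL, Studio, NULL, 150); (NULL, NULL, NULL, 120)

LEFT JOIN keeps every row from `venues`; unmatched rows get NULL for `bookings`'s columns.
Matching on a.venue_id = b.venue_id AND a.branch = b.branch. A NULL in a compared column never satisfies the condition.
- venue_id=NULL, branch=QE: no b row matches, row kept with b columns NULL.
- venue_id=5, branch=QE: no b row matches, row kept with b columns NULL.
- venue_id=1, branch=CR: 2 matching b row(s), so 2 row(s) emitted.
- venue_id=8, branch=RF: no b row matches, row kept with b columns NULL.
- venue_id=6, branch=QE: no b row matches, row kept with b columns NULL.
- venue_id=5, branch=RF: no b row matches, row kept with b columns NULL.
- venue_id=1, branch=CR: 2 matching b row(s), so 2 row(s) emitted.
- venue_id=9, branch=RF: no b row matches, row kept with b columns NULL.
- venue_id=9, branch=QE: 1 matching b row(s), so 1 row(s) emitted.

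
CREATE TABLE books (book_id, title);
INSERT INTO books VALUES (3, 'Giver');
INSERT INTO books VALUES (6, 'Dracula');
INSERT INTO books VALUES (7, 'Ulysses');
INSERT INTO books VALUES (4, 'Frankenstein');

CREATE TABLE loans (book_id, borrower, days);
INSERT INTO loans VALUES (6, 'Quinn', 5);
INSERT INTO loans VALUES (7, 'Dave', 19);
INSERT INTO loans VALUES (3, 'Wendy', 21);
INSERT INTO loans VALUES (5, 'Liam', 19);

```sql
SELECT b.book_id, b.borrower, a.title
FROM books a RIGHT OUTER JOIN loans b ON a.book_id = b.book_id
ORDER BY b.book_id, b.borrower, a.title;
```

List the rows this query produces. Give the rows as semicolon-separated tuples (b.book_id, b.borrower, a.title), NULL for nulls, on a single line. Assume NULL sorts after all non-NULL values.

RIGHT JOIN keeps every row from `loans`; unmatched rows get NULL for `books`'s columns.
Matching on a.book_id = b.book_id.
- book_id=3: 1 matching b row(s), so 1 row(s) emitted.
- book_id=6: 1 matching b row(s), so 1 row(s) emitted.
- book_id=7: 1 matching b row(s), so 1 row(s) emitted.
- book_id=4: no matching b row.
- plus 1 unmatched b row(s), each kept with NULL a columns.
After projecting and ordering:
b.book_id | b.borrower | a.title
3 | Wendy | Giver
5 | Liam | NULL
6 | Quinn | Dracula
7 | Dave | Ulysses

(3, Wendy, Giver); (5, Liam, NULL); (6, Quinn, Dracula); (7, Dave, Ulysses)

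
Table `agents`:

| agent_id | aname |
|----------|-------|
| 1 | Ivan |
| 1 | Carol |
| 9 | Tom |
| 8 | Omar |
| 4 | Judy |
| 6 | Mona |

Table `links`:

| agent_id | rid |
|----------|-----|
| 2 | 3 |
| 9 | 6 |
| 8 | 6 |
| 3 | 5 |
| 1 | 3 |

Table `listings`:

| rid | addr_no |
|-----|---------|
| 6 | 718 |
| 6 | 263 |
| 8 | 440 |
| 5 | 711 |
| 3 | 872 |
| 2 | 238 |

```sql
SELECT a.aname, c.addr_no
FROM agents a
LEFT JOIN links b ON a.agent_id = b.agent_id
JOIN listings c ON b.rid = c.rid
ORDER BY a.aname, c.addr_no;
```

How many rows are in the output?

Joins associate left-to-right: agents LEFT JOIN links on agent_id gives 6 intermediate row(s).
Then INNER JOIN `listings c` on rid: keep only rows whose b.rid appears in c.
Result: 6 row(s).

6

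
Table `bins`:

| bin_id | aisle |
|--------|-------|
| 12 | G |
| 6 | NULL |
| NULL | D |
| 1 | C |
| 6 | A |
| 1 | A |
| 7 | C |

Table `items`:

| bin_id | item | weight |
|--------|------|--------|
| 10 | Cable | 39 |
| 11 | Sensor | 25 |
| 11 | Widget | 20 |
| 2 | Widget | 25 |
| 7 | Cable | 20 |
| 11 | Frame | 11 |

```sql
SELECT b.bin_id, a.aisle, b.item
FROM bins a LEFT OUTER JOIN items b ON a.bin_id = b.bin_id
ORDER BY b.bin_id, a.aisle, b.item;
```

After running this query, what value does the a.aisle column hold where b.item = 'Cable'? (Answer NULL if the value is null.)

C

LEFT JOIN keeps every row from `bins`; unmatched rows get NULL for `items`'s columns.
Matching on a.bin_id = b.bin_id. A NULL in a compared column never satisfies the condition.
- a (bin_id=12) has no partner → padded with NULL.
- a (bin_id=6) has no partner → padded with NULL.
- a (bin_id=NULL) has no partner → padded with NULL.
- a (bin_id=1) has no partner → padded with NULL.
- a (bin_id=6) has no partner → padded with NULL.
- a (bin_id=1) has no partner → padded with NULL.
- a (bin_id=7) pairs with 1 row(s) of b.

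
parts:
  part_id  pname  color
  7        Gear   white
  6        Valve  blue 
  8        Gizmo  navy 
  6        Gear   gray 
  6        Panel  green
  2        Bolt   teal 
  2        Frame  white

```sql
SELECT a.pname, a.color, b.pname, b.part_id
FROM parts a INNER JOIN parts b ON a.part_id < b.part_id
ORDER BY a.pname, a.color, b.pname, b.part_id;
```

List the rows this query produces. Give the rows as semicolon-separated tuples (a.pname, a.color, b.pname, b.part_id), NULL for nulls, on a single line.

(Bolt, teal, Gear, 6); (Bolt, teal, Gear, 7); (Bolt, teal, Gizmo, 8); (Bolt, teal, Panel, 6); (Bolt, teal, Valve, 6); (Frame, white, Gear, 6); (Frame, white, Gear, 7); (Frame, white, Gizmo, 8); (Frame, white, Panel, 6); (Frame, white, Valve, 6); (Gear, gray, Gear, 7); (Gear, gray, Gizmo, 8); (Gear, white, Gizmo, 8); (Panel, green, Gear, 7); (Panel, green, Gizmo, 8); (Valve, blue, Gear, 7); (Valve, blue, Gizmo, 8)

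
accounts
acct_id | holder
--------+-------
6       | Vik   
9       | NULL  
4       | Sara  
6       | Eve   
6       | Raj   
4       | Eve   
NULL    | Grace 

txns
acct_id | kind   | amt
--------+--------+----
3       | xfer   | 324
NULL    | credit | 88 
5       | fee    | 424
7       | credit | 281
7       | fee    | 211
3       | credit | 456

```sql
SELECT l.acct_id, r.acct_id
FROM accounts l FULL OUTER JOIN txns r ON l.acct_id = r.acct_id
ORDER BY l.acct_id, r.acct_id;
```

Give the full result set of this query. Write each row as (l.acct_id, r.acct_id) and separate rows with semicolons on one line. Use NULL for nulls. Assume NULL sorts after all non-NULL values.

FULL OUTER JOIN keeps every row from both sides; unmatched rows get NULL for the other side's columns.
Matching on l.acct_id = r.acct_id. A NULL in a compared column never satisfies the condition.
- acct_id=6: no r row matches, row kept with r columns NULL.
- acct_id=9: no r row matches, row kept with r columns NULL.
- acct_id=4: no r row matches, row kept with r columns NULL.
- acct_id=6: no r row matches, row kept with r columns NULL.
- acct_id=6: no r row matches, row kept with r columns NULL.
- acct_id=4: no r row matches, row kept with r columns NULL.
- acct_id=NULL: no r row matches, row kept with r columns NULL.
- 6 r row(s) had no l match → kept, l columns NULL.

(4, NULL); (4, NULL); (6, NULL); (6, NULL); (6, NULL); (9, NULL); (NULL, 3); (NULL, 3); (NULL, 5); (NULL, 7); (NULL, 7); (NULL, NULL); (NULL, NULL)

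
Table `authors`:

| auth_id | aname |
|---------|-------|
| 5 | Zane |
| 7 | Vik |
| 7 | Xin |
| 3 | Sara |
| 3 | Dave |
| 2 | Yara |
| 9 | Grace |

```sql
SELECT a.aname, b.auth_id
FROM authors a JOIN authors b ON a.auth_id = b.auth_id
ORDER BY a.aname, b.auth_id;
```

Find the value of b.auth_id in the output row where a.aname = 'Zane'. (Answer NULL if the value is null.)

5

INNER JOIN keeps only pairs where the ON condition holds.
Matching on a.auth_id = b.auth_id.
Matched pairs: 11.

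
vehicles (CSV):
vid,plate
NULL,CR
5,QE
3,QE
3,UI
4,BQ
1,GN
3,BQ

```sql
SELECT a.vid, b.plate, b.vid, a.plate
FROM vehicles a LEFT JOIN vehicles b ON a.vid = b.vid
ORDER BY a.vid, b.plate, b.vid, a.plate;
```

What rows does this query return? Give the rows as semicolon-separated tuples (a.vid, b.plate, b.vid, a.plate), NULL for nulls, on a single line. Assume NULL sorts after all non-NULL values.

LEFT JOIN keeps every row from `vehicles a`; unmatched rows get NULL for `vehicles b`'s columns.
Matching on a.vid = b.vid. A NULL in a compared column never satisfies the condition.
- a[0] vid=NULL → no match; kept with NULLs on the b side.
- a[1] vid=5 → 1 match(es) in b → 1 row(s).
- a[2] vid=3 → 3 match(es) in b → 3 row(s).
- a[3] vid=3 → 3 match(es) in b → 3 row(s).
- a[4] vid=4 → 1 match(es) in b → 1 row(s).
- a[5] vid=1 → 1 match(es) in b → 1 row(s).
- a[6] vid=3 → 3 match(es) in b → 3 row(s).

(1, GN, 1, GN); (3, BQ, 3, BQ); (3, BQ, 3, QE); (3, BQ, 3, UI); (3, QE, 3, BQ); (3, QE, 3, QE); (3, QE, 3, UI); (3, UI, 3, BQ); (3, UI, 3, QE); (3, UI, 3, UI); (4, BQ, 4, BQ); (5, QE, 5, QE); (NULL, NULL, NULL, CR)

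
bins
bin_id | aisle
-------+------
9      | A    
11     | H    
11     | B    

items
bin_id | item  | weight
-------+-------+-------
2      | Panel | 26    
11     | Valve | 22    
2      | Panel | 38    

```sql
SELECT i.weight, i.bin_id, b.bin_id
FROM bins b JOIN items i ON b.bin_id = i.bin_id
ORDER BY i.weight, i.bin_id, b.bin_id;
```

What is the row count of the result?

INNER JOIN keeps only pairs where the ON condition holds.
Matching on b.bin_id = i.bin_id.
- bin_id=9: no matching i row, dropped.
- bin_id=11: 1 matching i row(s), so 1 row(s) emitted.
- bin_id=11: 1 matching i row(s), so 1 row(s) emitted.
Total: 2 rows.

2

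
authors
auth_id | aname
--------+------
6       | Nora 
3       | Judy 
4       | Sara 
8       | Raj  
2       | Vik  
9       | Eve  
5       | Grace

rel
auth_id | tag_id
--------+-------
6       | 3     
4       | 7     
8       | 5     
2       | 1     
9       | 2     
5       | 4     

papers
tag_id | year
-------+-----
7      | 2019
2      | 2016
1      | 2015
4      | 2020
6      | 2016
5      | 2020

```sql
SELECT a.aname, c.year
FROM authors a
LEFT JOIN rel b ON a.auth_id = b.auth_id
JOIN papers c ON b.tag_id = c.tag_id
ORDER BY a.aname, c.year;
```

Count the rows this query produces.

5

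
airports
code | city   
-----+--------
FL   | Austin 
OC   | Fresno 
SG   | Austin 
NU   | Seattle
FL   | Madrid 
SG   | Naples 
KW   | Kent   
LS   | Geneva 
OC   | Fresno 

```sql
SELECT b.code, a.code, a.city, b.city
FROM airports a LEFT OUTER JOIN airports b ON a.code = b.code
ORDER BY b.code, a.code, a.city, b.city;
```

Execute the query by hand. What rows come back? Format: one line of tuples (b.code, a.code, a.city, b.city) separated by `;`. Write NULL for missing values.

(FL, FL, Austin, Austin); (FL, FL, Austin, Madrid); (FL, FL, Madrid, Austin); (FL, FL, Madrid, Madrid); (KW, KW, Kent, Kent); (LS, LS, Geneva, Geneva); (NU, NU, Seattle, Seattle); (OC, OC, Fresno, Fresno); (OC, OC, Fresno, Fresno); (OC, OC, Fresno, Fresno); (OC, OC, Fresno, Fresno); (SG, SG, Austin, Austin); (SG, SG, Austin, Naples); (SG, SG, Naples, Austin); (SG, SG, Naples, Naples)

LEFT JOIN keeps every row from `airports a`; unmatched rows get NULL for `airports b`'s columns.
Matching on a.code = b.code.
Matched pairs: 15; unmatched a rows kept: 0.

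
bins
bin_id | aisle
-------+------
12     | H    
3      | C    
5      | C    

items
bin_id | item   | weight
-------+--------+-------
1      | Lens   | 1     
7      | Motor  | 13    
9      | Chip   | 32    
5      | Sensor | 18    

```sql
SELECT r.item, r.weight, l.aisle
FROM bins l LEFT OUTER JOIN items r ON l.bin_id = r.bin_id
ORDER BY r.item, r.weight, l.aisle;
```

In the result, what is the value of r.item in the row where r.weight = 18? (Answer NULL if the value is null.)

Sensor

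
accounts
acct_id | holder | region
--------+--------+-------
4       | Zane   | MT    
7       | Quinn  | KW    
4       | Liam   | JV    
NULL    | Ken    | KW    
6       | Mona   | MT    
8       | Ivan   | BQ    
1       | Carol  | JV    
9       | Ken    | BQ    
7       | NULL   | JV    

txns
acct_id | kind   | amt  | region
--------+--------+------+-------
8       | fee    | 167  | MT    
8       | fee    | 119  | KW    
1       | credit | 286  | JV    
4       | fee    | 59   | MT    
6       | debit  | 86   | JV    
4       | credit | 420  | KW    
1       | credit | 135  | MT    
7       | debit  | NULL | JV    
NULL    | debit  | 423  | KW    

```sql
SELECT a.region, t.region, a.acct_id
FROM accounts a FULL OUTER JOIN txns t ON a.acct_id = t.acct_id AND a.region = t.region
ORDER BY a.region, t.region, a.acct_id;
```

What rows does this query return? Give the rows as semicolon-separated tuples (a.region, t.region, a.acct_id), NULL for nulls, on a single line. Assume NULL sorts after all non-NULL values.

FULL OUTER JOIN keeps every row from both sides; unmatched rows get NULL for the other side's columns.
Matching on a.acct_id = t.acct_id AND a.region = t.region. A NULL in a compared column never satisfies the condition.
Matched pairs: 3; unmatched a rows kept: 6; unmatched t rows kept: 6.

(BQ, NULL, 8); (BQ, NULL, 9); (JV, JV, 1); (JV, JV, 7); (JV, NULL, 4); (KW, NULL, 7); (KW, NULL, NULL); (MT, MT, 4); (MT, NULL, 6); (NULL, JV, NULL); (NULL, KW, NULL); (NULL, KW, NULL); (NULL, KW, NULL); (NULL, MT, NULL); (NULL, MT, NULL)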